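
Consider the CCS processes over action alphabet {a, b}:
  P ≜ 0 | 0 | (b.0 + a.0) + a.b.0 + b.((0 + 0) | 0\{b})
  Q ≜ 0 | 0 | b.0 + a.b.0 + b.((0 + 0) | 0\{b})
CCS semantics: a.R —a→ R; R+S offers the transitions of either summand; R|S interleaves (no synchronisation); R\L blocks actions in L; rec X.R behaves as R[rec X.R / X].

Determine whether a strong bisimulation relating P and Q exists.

P ≁ Q

P's transition system — 5 states:
  p0 = 0 | 0 | (b.0 + a.0) + a.b.0 + b.((0 + 0) | 0\{b}) has moves =a=> p1, =a=> p2, =b=> p1, =b=> p3
  p1 = 0 | 0 | 0 has moves deadlocked
  p2 = b.0 has moves =b=> p4
  p3 = (0 + 0) | 0\{b} has moves deadlocked
  p4 = 0 has moves deadlocked
Q's transition system — 5 states:
  q0 = 0 | 0 | b.0 + a.b.0 + b.((0 + 0) | 0\{b}) has moves =a=> q1, =b=> q2, =b=> q3
  q1 = b.0 has moves =b=> q4
  q2 = (0 + 0) | 0\{b} has moves deadlocked
  q3 = 0 | 0 | 0 has moves deadlocked
  q4 = 0 has moves deadlocked
Partition-refinement fixed point:
  B0 = {p0}
  B1 = {p1, p3, p4, q2, q3, q4}
  B2 = {p2, q1}
  B3 = {q0}
p0 ∈ B0, q0 ∈ B3 → different blocks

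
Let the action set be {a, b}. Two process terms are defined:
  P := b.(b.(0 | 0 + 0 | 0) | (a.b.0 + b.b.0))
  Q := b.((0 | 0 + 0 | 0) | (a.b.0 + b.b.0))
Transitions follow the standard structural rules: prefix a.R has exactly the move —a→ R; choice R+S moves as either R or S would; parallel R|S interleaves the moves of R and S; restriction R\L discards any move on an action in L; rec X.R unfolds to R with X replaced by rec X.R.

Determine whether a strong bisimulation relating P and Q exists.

Reachable graph of P (7 states):
  p0 = b.(b.(0 | 0 + 0 | 0) | (a.b.0 + b.b.0)) has moves =b=> p1
  p1 = b.(0 | 0 + 0 | 0) | (a.b.0 + b.b.0) has moves =a=> p2, =b=> p2, =b=> p3
  p2 = b.(0 | 0 + 0 | 0) | b.0 has moves =b=> p4, =b=> p5
  p3 = (0 | 0 + 0 | 0) | (a.b.0 + b.b.0) has moves =a=> p4, =b=> p4
  p4 = (0 | 0 + 0 | 0) | b.0 has moves =b=> p6
  p5 = b.(0 | 0 + 0 | 0) | 0 has moves =b=> p6
  p6 = (0 | 0 + 0 | 0) | 0 has moves ·
Reachable graph of Q (4 states):
  q0 = b.((0 | 0 + 0 | 0) | (a.b.0 + b.b.0)) has moves =b=> q1
  q1 = (0 | 0 + 0 | 0) | (a.b.0 + b.b.0) has moves =a=> q2, =b=> q2
  q2 = (0 | 0 + 0 | 0) | b.0 has moves =b=> q3
  q3 = (0 | 0 + 0 | 0) | 0 has moves ·
Partition-refinement fixed point:
  B0 = {p0}
  B1 = {p1}
  B2 = {p2}
  B3 = {p4, p5, q2}
  B4 = {p6, q3}
  B5 = {p3, q1}
  B6 = {q0}
p0 ∈ B0, q0 ∈ B6 → different blocks

NO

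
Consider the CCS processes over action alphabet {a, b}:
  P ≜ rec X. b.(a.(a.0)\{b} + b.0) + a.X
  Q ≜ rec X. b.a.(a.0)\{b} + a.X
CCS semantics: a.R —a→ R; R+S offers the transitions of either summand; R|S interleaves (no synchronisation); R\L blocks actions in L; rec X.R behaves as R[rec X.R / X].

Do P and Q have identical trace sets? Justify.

P's transition system — 5 states:
  s0 = rec X. b.(a.(a.0)\{b} + b.0) + a.X | ··a··> s0, ··b··> s1
  s1 = a.(a.0)\{b} + b.0 | ··a··> s2, ··b··> s3
  s2 = (a.0)\{b} | ··a··> s4
  s3 = 0 | (no moves)
  s4 = 0\{b} | (no moves)
Q's transition system — 4 states:
  t0 = rec X. b.a.(a.0)\{b} + a.X | ··a··> t0, ··b··> t1
  t1 = a.(a.0)\{b} | ··a··> t2
  t2 = (a.0)\{b} | ··a··> t3
  t3 = 0\{b} | (no moves)
Trace ⟨bb⟩ through P, begin at {s0}:
  [1] b ⇒ {s1}
  [2] b ⇒ {s3}
  ✓ P
Trace ⟨bb⟩ through Q, begin at {t0}:
  [1] b ⇒ {t1}
  [2] b ⇒ no successor for Q

NO — witness ⟨bb⟩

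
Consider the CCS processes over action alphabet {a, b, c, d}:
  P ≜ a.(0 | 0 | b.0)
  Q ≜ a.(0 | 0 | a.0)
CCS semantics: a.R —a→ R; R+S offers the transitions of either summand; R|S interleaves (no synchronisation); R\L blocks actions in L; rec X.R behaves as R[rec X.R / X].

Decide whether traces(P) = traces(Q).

LTS(P): 3 reachable states
  m0 = a.(0 | 0 | b.0) ⊢ --a--▸ m1
  m1 = 0 | 0 | b.0 ⊢ --b--▸ m2
  m2 = 0 | 0 | 0 ⊢ (no moves)
LTS(Q): 3 reachable states
  n0 = a.(0 | 0 | a.0) ⊢ --a--▸ n1
  n1 = 0 | 0 | a.0 ⊢ --a--▸ n2
  n2 = 0 | 0 | 0 ⊢ (no moves)
Trace ⟨ab⟩ through P, begin at {m0}:
  [1] a ⇒ {m1}
  [2] b ⇒ {m2}
  — P admits the full trace.
Trace ⟨ab⟩ through Q, begin at {n0}:
  [1] a ⇒ {n1}
  [2] b ⇒ ∅ (Q stuck)

NO — witness ⟨ab⟩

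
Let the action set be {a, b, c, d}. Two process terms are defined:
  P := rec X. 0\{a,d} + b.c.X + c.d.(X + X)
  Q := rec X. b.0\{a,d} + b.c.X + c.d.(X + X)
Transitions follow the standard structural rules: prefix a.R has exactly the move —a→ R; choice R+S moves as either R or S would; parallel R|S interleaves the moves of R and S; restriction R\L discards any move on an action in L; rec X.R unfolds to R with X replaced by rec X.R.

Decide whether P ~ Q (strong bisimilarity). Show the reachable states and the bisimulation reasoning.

NO

LTS(P): 4 reachable states
  u0 = rec X. 0\{a,d} + b.c.X + c.d.(X + X) ⊢ -b-> u1, -c-> u2
  u1 = c.(rec X. 0\{a,d} + b.c.X + c.d.(X + X)) ⊢ -c-> u0
  u2 = d.((rec X. 0\{a,d} + b.c.X + c.d.(X + X)) + (rec X. 0\{a,d} + b.c.X + c.d.(X + X))) ⊢ -d-> u3
  u3 = (rec X. 0\{a,d} + b.c.X + c.d.(X + X)) + (rec X. 0\{a,d} + b.c.X + c.d.(X + X)) ⊢ -b-> u1, -c-> u2
LTS(Q): 5 reachable states
  v0 = rec X. b.0\{a,d} + b.c.X + c.d.(X + X) ⊢ -b-> v1, -b-> v2, -c-> v3
  v1 = 0\{a,d} ⊢ (no moves)
  v2 = c.(rec X. b.0\{a,d} + b.c.X + c.d.(X + X)) ⊢ -c-> v0
  v3 = d.((rec X. b.0\{a,d} + b.c.X + c.d.(X + X)) + (rec X. b.0\{a,d} + b.c.X + c.d.(X + X))) ⊢ -d-> v4
  v4 = (rec X. b.0\{a,d} + b.c.X + c.d.(X + X)) + (rec X. b.0\{a,d} + b.c.X + c.d.(X + X)) ⊢ -b-> v1, -b-> v2, -c-> v3
Coarsest stable partition (strong bisimilarity classes):
  B0 = {u0, u3}
  B1 = {u1}
  B2 = {u2}
  B3 = {v0, v4}
  B4 = {v2}
  B5 = {v3}
  B6 = {v1}
u0 ∈ B0, v0 ∈ B3 → different blocks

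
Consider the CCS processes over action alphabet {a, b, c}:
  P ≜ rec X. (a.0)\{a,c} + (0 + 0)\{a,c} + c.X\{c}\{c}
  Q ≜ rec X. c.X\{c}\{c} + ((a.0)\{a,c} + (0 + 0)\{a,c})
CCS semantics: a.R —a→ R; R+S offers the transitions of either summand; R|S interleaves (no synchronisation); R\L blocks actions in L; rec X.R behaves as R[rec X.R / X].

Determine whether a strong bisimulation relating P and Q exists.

P's transition system — 2 states:
  p0 = rec X. (a.0)\{a,c} + (0 + 0)\{a,c} + c.X\{c}\{c} | =c=> p1
  p1 = (rec X. (a.0)\{a,c} + (0 + 0)\{a,c} + c.X\{c}\{c})\{c}\{c} | (no moves)
Q's transition system — 2 states:
  q0 = rec X. c.X\{c}\{c} + ((a.0)\{a,c} + (0 + 0)\{a,c}) | =c=> q1
  q1 = (rec X. c.X\{c}\{c} + ((a.0)\{a,c} + (0 + 0)\{a,c}))\{c}\{c} | (no moves)
Partition-refinement fixed point:
  B0 = {p0, q0}
  B1 = {p1, q1}
p0 ∈ B0, q0 ∈ B0 → same block

bisimilar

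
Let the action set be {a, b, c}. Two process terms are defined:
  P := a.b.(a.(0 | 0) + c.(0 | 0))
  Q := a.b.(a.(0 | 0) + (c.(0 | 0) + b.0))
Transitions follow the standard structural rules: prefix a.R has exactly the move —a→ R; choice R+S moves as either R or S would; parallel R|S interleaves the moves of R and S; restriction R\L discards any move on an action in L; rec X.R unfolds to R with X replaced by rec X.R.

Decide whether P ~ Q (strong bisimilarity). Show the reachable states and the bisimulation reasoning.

P's transition system — 4 states:
  u0 = a.b.(a.(0 | 0) + c.(0 | 0)) | ··a··> u1
  u1 = b.(a.(0 | 0) + c.(0 | 0)) | ··b··> u2
  u2 = a.(0 | 0) + c.(0 | 0) | ··a··> u3, ··c··> u3
  u3 = 0 | 0 | (no moves)
Q's transition system — 5 states:
  v0 = a.b.(a.(0 | 0) + (c.(0 | 0) + b.0)) | ··a··> v1
  v1 = b.(a.(0 | 0) + (c.(0 | 0) + b.0)) | ··b··> v2
  v2 = a.(0 | 0) + (c.(0 | 0) + b.0) | ··a··> v3, ··b··> v4, ··c··> v3
  v3 = 0 | 0 | (no moves)
  v4 = 0 | (no moves)
Coarsest stable partition (strong bisimilarity classes):
  B0 = {u0}
  B1 = {u1}
  B2 = {u2}
  B3 = {u3, v3, v4}
  B4 = {v0}
  B5 = {v1}
  B6 = {v2}
u0 ∈ B0, v0 ∈ B4 → different blocks

P ≁ Q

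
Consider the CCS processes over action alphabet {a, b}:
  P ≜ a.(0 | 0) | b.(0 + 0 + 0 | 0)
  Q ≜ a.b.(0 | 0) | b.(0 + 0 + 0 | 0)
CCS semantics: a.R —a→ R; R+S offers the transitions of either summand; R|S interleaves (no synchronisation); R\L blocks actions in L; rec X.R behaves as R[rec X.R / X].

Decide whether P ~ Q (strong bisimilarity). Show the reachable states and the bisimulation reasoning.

not bisimilar

P's transition system — 4 states:
  m0 = a.(0 | 0) | b.(0 + 0 + 0 | 0) :: —a→ m1, —b→ m2
  m1 = 0 | 0 | b.(0 + 0 + 0 | 0) :: —b→ m3
  m2 = a.(0 | 0) | (0 + 0 + 0 | 0) :: —a→ m3
  m3 = 0 | 0 | (0 + 0 + 0 | 0) :: ·
Q's transition system — 6 states:
  n0 = a.b.(0 | 0) | b.(0 + 0 + 0 | 0) :: —a→ n1, —b→ n2
  n1 = b.(0 | 0) | b.(0 + 0 + 0 | 0) :: —b→ n3, —b→ n4
  n2 = a.b.(0 | 0) | (0 + 0 + 0 | 0) :: —a→ n4
  n3 = 0 | 0 | b.(0 + 0 + 0 | 0) :: —b→ n5
  n4 = b.(0 | 0) | (0 + 0 + 0 | 0) :: —b→ n5
  n5 = 0 | 0 | (0 + 0 + 0 | 0) :: ·
Coarsest stable partition (strong bisimilarity classes):
  B0 = {m0}
  B1 = {m1, n3, n4}
  B2 = {m3, n5}
  B3 = {m2}
  B4 = {n0}
  B5 = {n1}
  B6 = {n2}
m0 ∈ B0, n0 ∈ B4 → different blocks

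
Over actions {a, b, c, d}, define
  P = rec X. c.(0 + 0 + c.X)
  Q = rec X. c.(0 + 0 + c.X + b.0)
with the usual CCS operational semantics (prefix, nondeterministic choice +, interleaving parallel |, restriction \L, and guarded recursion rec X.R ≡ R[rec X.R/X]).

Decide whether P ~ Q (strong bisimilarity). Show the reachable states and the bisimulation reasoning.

not bisimilar

Reachable graph of P (2 states):
  m0 = rec X. c.(0 + 0 + c.X) → =c=> m1
  m1 = 0 + 0 + c.(rec X. c.(0 + 0 + c.X)) → =c=> m0
Reachable graph of Q (3 states):
  n0 = rec X. c.(0 + 0 + c.X + b.0) → =c=> n1
  n1 = 0 + 0 + c.(rec X. c.(0 + 0 + c.X + b.0)) + b.0 → =b=> n2, =c=> n0
  n2 = 0 → ·
Coarsest stable partition (strong bisimilarity classes):
  B0 = {m0, m1}
  B1 = {n0}
  B2 = {n1}
  B3 = {n2}
m0 ∈ B0, n0 ∈ B1 → different blocks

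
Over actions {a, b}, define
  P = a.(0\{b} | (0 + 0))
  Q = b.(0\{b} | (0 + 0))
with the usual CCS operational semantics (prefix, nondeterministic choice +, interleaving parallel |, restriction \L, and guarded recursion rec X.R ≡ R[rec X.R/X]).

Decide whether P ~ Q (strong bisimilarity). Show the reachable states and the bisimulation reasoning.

P's transition system — 2 states:
  s0 = a.(0\{b} | (0 + 0)) :: -a-> s1
  s1 = 0\{b} | (0 + 0) :: ·
Q's transition system — 2 states:
  t0 = b.(0\{b} | (0 + 0)) :: -b-> t1
  t1 = 0\{b} | (0 + 0) :: ·
Partition-refinement fixed point:
  B0 = {s0}
  B1 = {s1, t1}
  B2 = {t0}
s0 ∈ B0, t0 ∈ B2 → different blocks

P ≁ Q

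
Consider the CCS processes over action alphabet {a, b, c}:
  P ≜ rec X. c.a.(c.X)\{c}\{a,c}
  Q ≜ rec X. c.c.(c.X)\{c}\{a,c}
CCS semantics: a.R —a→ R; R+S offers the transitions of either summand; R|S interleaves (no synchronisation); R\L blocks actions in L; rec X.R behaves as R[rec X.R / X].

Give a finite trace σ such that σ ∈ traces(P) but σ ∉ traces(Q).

LTS(P): 3 reachable states
  u0 = rec X. c.a.(c.X)\{c}\{a,c} → --c--▸ u1
  u1 = a.(c.(rec X. c.a.(c.X)\{c}\{a,c}))\{c}\{a,c} → --a--▸ u2
  u2 = (c.(rec X. c.a.(c.X)\{c}\{a,c}))\{c}\{a,c} → stopped
LTS(Q): 3 reachable states
  v0 = rec X. c.c.(c.X)\{c}\{a,c} → --c--▸ v1
  v1 = c.(c.(rec X. c.c.(c.X)\{c}\{a,c}))\{c}\{a,c} → --c--▸ v2
  v2 = (c.(rec X. c.c.(c.X)\{c}\{a,c}))\{c}\{a,c} → stopped
Run σ = ⟨ca⟩ on P: start {u0}
  step 1 (c): {u1}
  step 2 (a): {u2}
  ✓ P
Run σ = ⟨ca⟩ on Q: start {v0}
  step 1 (c): {v1}
  step 2 (a): ∅ (Q stuck)

ca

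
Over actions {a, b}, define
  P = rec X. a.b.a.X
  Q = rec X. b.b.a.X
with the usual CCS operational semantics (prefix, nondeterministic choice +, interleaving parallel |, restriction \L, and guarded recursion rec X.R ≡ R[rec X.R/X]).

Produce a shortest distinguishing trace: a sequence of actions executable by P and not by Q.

a

P's transition system — 3 states:
  s0 = rec X. a.b.a.X has moves --a--▸ s1
  s1 = b.a.(rec X. a.b.a.X) has moves --b--▸ s2
  s2 = a.(rec X. a.b.a.X) has moves --a--▸ s0
Q's transition system — 3 states:
  t0 = rec X. b.b.a.X has moves --b--▸ t1
  t1 = b.a.(rec X. b.b.a.X) has moves --b--▸ t2
  t2 = a.(rec X. b.b.a.X) has moves --a--▸ t0
Run σ = ⟨a⟩ on P: start {s0}
  [1] a ⇒ {s1}
  — P admits the full trace.
Run σ = ⟨a⟩ on Q: start {t0}
  [1] a ⇒ ∅ (Q stuck)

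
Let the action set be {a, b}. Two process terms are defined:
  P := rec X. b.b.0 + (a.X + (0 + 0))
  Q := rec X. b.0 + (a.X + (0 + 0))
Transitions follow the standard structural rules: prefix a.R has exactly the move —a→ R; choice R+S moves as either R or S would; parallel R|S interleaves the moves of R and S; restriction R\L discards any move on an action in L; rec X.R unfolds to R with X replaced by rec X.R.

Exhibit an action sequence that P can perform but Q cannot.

Reachable graph of P (3 states):
  s0 = rec X. b.b.0 + (a.X + (0 + 0)) | =a=> s0, =b=> s1
  s1 = b.0 | =b=> s2
  s2 = 0 | stopped
Reachable graph of Q (2 states):
  t0 = rec X. b.0 + (a.X + (0 + 0)) | =a=> t0, =b=> t1
  t1 = 0 | stopped
Trace ⟨bb⟩ through P, begin at {s0}:
  step 1 (b): {s1}
  step 2 (b): {s2}
  ✓ P
Trace ⟨bb⟩ through Q, begin at {t0}:
  step 1 (b): {t1}
  step 2 (b): ∅  — Q cannot continue

bb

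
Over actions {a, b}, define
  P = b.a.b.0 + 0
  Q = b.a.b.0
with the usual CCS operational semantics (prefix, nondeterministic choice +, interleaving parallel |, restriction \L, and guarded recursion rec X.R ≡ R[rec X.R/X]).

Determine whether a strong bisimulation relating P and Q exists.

P ~ Q

P's transition system — 4 states:
  s0 = b.a.b.0 + 0 ⊢ =b=> s1
  s1 = a.b.0 ⊢ =a=> s2
  s2 = b.0 ⊢ =b=> s3
  s3 = 0 ⊢ ∅
Q's transition system — 4 states:
  t0 = b.a.b.0 ⊢ =b=> t1
  t1 = a.b.0 ⊢ =a=> t2
  t2 = b.0 ⊢ =b=> t3
  t3 = 0 ⊢ ∅
Coarsest stable partition (strong bisimilarity classes):
  B0 = {s0, t0}
  B1 = {s1, t1}
  B2 = {s2, t2}
  B3 = {s3, t3}
s0 ∈ B0, t0 ∈ B0 → same block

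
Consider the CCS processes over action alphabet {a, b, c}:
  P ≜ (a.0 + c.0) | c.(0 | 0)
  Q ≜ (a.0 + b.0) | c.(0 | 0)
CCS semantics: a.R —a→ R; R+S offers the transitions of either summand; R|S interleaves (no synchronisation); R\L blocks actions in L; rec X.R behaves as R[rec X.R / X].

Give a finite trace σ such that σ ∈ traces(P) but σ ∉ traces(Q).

LTS(P): 4 reachable states
  m0 = (a.0 + c.0) | c.(0 | 0) → --a--▸ m1, --c--▸ m1, --c--▸ m2
  m1 = 0 | c.(0 | 0) → --c--▸ m3
  m2 = (a.0 + c.0) | (0 | 0) → --a--▸ m3, --c--▸ m3
  m3 = 0 | (0 | 0) → ∅
LTS(Q): 4 reachable states
  n0 = (a.0 + b.0) | c.(0 | 0) → --a--▸ n1, --b--▸ n1, --c--▸ n2
  n1 = 0 | c.(0 | 0) → --c--▸ n3
  n2 = (a.0 + b.0) | (0 | 0) → --a--▸ n3, --b--▸ n3
  n3 = 0 | (0 | 0) → ∅
Run σ = ⟨cc⟩ on P: start {m0}
  [1] c ⇒ {m1, m2}
  [2] c ⇒ {m3}
  P completes σ.
Run σ = ⟨cc⟩ on Q: start {n0}
  [1] c ⇒ {n2}
  [2] c ⇒ ∅  — Q cannot continue

cc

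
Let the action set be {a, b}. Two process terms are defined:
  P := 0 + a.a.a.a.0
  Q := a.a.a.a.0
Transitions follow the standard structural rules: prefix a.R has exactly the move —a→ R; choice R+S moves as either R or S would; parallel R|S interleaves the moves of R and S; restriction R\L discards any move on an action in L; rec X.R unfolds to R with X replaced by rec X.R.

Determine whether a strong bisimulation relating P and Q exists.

LTS(P): 5 reachable states
  m0 = 0 + a.a.a.a.0 | ··a··> m1
  m1 = a.a.a.0 | ··a··> m2
  m2 = a.a.0 | ··a··> m3
  m3 = a.0 | ··a··> m4
  m4 = 0 | ·
LTS(Q): 5 reachable states
  n0 = a.a.a.a.0 | ··a··> n1
  n1 = a.a.a.0 | ··a··> n2
  n2 = a.a.0 | ··a··> n3
  n3 = a.0 | ··a··> n4
  n4 = 0 | ·
Bisimilarity quotient blocks:
  B0 = {m0, n0}
  B1 = {m1, n1}
  B2 = {m2, n2}
  B3 = {m3, n3}
  B4 = {m4, n4}
m0 ∈ B0, n0 ∈ B0 → same block

P ~ Q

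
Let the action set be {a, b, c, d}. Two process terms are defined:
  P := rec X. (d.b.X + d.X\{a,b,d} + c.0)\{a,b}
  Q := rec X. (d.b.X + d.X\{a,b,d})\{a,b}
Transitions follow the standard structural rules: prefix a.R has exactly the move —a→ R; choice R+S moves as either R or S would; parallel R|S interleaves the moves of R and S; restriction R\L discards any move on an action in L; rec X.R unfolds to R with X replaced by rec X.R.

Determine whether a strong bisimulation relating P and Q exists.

Reachable graph of P (5 states):
  u0 = rec X. (d.b.X + d.X\{a,b,d} + c.0)\{a,b} → =c=> u1, =d=> u2, =d=> u3
  u1 = 0\{a,b} → ∅
  u2 = (b.(rec X. (d.b.X + d.X\{a,b,d} + c.0)\{a,b}))\{a,b} → ∅
  u3 = (rec X. (d.b.X + d.X\{a,b,d} + c.0)\{a,b})\{a,b,d}\{a,b} → =c=> u4
  u4 = 0\{a,b}\{a,b,d}\{a,b} → ∅
Reachable graph of Q (3 states):
  v0 = rec X. (d.b.X + d.X\{a,b,d})\{a,b} → =d=> v1, =d=> v2
  v1 = (b.(rec X. (d.b.X + d.X\{a,b,d})\{a,b}))\{a,b} → ∅
  v2 = (rec X. (d.b.X + d.X\{a,b,d})\{a,b})\{a,b,d}\{a,b} → ∅
Partition-refinement fixed point:
  B0 = {u0}
  B1 = {u3}
  B2 = {u1, u2, u4, v1, v2}
  B3 = {v0}
u0 ∈ B0, v0 ∈ B3 → different blocks

P ≁ Q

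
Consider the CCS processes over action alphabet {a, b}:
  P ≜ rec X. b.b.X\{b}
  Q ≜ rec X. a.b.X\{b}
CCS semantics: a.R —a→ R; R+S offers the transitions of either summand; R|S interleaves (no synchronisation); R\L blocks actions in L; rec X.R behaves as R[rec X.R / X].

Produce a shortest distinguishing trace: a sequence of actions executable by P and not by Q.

b

P's transition system — 3 states:
  p0 = rec X. b.b.X\{b} :: =b=> p1
  p1 = b.(rec X. b.b.X\{b})\{b} :: =b=> p2
  p2 = (rec X. b.b.X\{b})\{b} :: stopped
Q's transition system — 4 states:
  q0 = rec X. a.b.X\{b} :: =a=> q1
  q1 = b.(rec X. a.b.X\{b})\{b} :: =b=> q2
  q2 = (rec X. a.b.X\{b})\{b} :: =a=> q3
  q3 = (b.(rec X. a.b.X\{b})\{b})\{b} :: stopped
Executing b from P (initial set {p0}):
  after b @ step 1: {p1}
  — P admits the full trace.
Executing b from Q (initial set {q0}):
  after b @ step 1: ∅ (Q stuck)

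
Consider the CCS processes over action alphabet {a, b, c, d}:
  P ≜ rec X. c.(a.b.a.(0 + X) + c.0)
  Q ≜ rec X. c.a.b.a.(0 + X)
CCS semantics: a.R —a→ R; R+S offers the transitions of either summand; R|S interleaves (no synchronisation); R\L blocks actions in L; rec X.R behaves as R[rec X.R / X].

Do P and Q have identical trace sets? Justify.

NO — witness ⟨cc⟩

P's transition system — 6 states:
  m0 = rec X. c.(a.b.a.(0 + X) + c.0) has moves =c=> m1
  m1 = a.b.a.(0 + (rec X. c.(a.b.a.(0 + X) + c.0))) + c.0 has moves =a=> m2, =c=> m3
  m2 = b.a.(0 + (rec X. c.(a.b.a.(0 + X) + c.0))) has moves =b=> m4
  m3 = 0 has moves deadlocked
  m4 = a.(0 + (rec X. c.(a.b.a.(0 + X) + c.0))) has moves =a=> m5
  m5 = 0 + (rec X. c.(a.b.a.(0 + X) + c.0)) has moves =c=> m1
Q's transition system — 5 states:
  n0 = rec X. c.a.b.a.(0 + X) has moves =c=> n1
  n1 = a.b.a.(0 + (rec X. c.a.b.a.(0 + X))) has moves =a=> n2
  n2 = b.a.(0 + (rec X. c.a.b.a.(0 + X))) has moves =b=> n3
  n3 = a.(0 + (rec X. c.a.b.a.(0 + X))) has moves =a=> n4
  n4 = 0 + (rec X. c.a.b.a.(0 + X)) has moves =c=> n1
Run σ = ⟨cc⟩ on P: start {m0}
  [1] c ⇒ {m1}
  [2] c ⇒ {m3}
  P completes σ.
Run σ = ⟨cc⟩ on Q: start {n0}
  [1] c ⇒ {n1}
  [2] c ⇒ ∅  — Q cannot continue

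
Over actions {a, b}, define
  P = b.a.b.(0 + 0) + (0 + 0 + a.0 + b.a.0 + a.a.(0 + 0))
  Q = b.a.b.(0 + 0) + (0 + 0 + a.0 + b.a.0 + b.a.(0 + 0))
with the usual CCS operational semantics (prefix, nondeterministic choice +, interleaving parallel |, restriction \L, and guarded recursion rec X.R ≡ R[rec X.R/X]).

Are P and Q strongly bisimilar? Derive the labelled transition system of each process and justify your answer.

not bisimilar

P's transition system — 7 states:
  u0 = b.a.b.(0 + 0) + (0 + 0 + a.0 + b.a.0 + a.a.(0 + 0)) :: -a-> u1, -a-> u2, -b-> u3, -b-> u4
  u1 = 0 :: (no moves)
  u2 = a.(0 + 0) :: -a-> u5
  u3 = a.0 :: -a-> u1
  u4 = a.b.(0 + 0) :: -a-> u6
  u5 = 0 + 0 :: (no moves)
  u6 = b.(0 + 0) :: -b-> u5
Q's transition system — 7 states:
  v0 = b.a.b.(0 + 0) + (0 + 0 + a.0 + b.a.0 + b.a.(0 + 0)) :: -a-> v1, -b-> v2, -b-> v3, -b-> v4
  v1 = 0 :: (no moves)
  v2 = a.(0 + 0) :: -a-> v5
  v3 = a.0 :: -a-> v1
  v4 = a.b.(0 + 0) :: -a-> v6
  v5 = 0 + 0 :: (no moves)
  v6 = b.(0 + 0) :: -b-> v5
Coarsest stable partition (strong bisimilarity classes):
  B0 = {u0}
  B1 = {u1, u5, v1, v5}
  B2 = {u2, u3, v2, v3}
  B3 = {u4, v4}
  B4 = {u6, v6}
  B5 = {v0}
u0 ∈ B0, v0 ∈ B5 → different blocks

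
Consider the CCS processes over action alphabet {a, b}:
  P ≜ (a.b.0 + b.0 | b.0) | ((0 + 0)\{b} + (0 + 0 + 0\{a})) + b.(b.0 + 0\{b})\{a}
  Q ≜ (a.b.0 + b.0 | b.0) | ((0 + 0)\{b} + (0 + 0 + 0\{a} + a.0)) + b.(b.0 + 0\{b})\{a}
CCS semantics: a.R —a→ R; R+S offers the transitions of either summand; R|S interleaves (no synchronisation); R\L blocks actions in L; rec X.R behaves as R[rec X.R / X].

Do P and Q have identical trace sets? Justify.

trace-distinct — witness ⟨aa⟩

P's transition system — 8 states:
  u0 = (a.b.0 + b.0 | b.0) | ((0 + 0)\{b} + (0 + 0 + 0\{a})) + b.(b.0 + 0\{b})\{a} → -a-> u1, -b-> u2, -b-> u3, -b-> u4
  u1 = b.0 | ((0 + 0)\{b} + (0 + 0 + 0\{a})) → -b-> u5
  u2 = (b.0 + 0\{b})\{a} → -b-> u6
  u3 = 0 | b.0 | ((0 + 0)\{b} + (0 + 0 + 0\{a})) → -b-> u7
  u4 = b.0 | 0 | ((0 + 0)\{b} + (0 + 0 + 0\{a})) → -b-> u7
  u5 = 0 | ((0 + 0)\{b} + (0 + 0 + 0\{a})) → stopped
  u6 = 0\{a} → stopped
  u7 = 0 | 0 | ((0 + 0)\{b} + (0 + 0 + 0\{a})) → stopped
Q's transition system — 14 states:
  v0 = (a.b.0 + b.0 | b.0) | ((0 + 0)\{b} + (0 + 0 + 0\{a} + a.0)) + b.(b.0 + 0\{b})\{a} → -a-> v1, -a-> v2, -b-> v3, -b-> v4, -b-> v5
  v1 = (a.b.0 + b.0 | b.0) | 0 → -a-> v6, -b-> v7, -b-> v8
  v2 = b.0 | ((0 + 0)\{b} + (0 + 0 + 0\{a} + a.0)) → -a-> v6, -b-> v9
  v3 = (b.0 + 0\{b})\{a} → -b-> v10
  v4 = 0 | b.0 | ((0 + 0)\{b} + (0 + 0 + 0\{a} + a.0)) → -a-> v7, -b-> v11
  v5 = b.0 | 0 | ((0 + 0)\{b} + (0 + 0 + 0\{a} + a.0)) → -a-> v8, -b-> v11
  v6 = b.0 | 0 → -b-> v12
  v7 = 0 | b.0 | 0 → -b-> v13
  v8 = b.0 | 0 | 0 → -b-> v13
  v9 = 0 | ((0 + 0)\{b} + (0 + 0 + 0\{a} + a.0)) → -a-> v12
  v10 = 0\{a} → stopped
  v11 = 0 | 0 | ((0 + 0)\{b} + (0 + 0 + 0\{a} + a.0)) → -a-> v13
  v12 = 0 | 0 → stopped
  v13 = 0 | 0 | 0 → stopped
Run σ = ⟨aa⟩ on Q: start {v0}
  after a @ step 1: {v1, v2}
  after a @ step 2: {v6}
  Q completes σ.
Run σ = ⟨aa⟩ on P: start {u0}
  after a @ step 1: {u1}
  after a @ step 2: no successor for P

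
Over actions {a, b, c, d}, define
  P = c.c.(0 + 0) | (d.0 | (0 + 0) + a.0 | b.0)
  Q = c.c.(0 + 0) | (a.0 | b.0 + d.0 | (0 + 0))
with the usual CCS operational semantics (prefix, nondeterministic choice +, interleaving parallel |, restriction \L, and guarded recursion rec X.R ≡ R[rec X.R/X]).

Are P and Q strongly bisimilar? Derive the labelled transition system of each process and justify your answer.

bisimilar

Reachable graph of P (15 states):
  p0 = c.c.(0 + 0) | (d.0 | (0 + 0) + a.0 | b.0) :: ··a··> p1, ··b··> p2, ··c··> p3, ··d··> p4
  p1 = c.c.(0 + 0) | (0 | b.0) :: ··b··> p5, ··c··> p6
  p2 = c.c.(0 + 0) | (a.0 | 0) :: ··a··> p5, ··c··> p7
  p3 = c.(0 + 0) | (d.0 | (0 + 0) + a.0 | b.0) :: ··a··> p6, ··b··> p7, ··c··> p8, ··d··> p9
  p4 = c.c.(0 + 0) | (0 | (0 + 0)) :: ··c··> p9
  p5 = c.c.(0 + 0) | (0 | 0) :: ··c··> p10
  p6 = c.(0 + 0) | (0 | b.0) :: ··b··> p10, ··c··> p11
  p7 = c.(0 + 0) | (a.0 | 0) :: ··a··> p10, ··c··> p12
  p8 = (0 + 0) | (d.0 | (0 + 0) + a.0 | b.0) :: ··a··> p11, ··b··> p12, ··d··> p13
  p9 = c.(0 + 0) | (0 | (0 + 0)) :: ··c··> p13
  p10 = c.(0 + 0) | (0 | 0) :: ··c··> p14
  p11 = (0 + 0) | (0 | b.0) :: ··b··> p14
  p12 = (0 + 0) | (a.0 | 0) :: ··a··> p14
  p13 = (0 + 0) | (0 | (0 + 0)) :: ·
  p14 = (0 + 0) | (0 | 0) :: ·
Reachable graph of Q (15 states):
  q0 = c.c.(0 + 0) | (a.0 | b.0 + d.0 | (0 + 0)) :: ··a··> q1, ··b··> q2, ··c··> q3, ··d··> q4
  q1 = c.c.(0 + 0) | (0 | b.0) :: ··b··> q5, ··c··> q6
  q2 = c.c.(0 + 0) | (a.0 | 0) :: ··a··> q5, ··c··> q7
  q3 = c.(0 + 0) | (a.0 | b.0 + d.0 | (0 + 0)) :: ··a··> q6, ··b··> q7, ··c··> q8, ··d··> q9
  q4 = c.c.(0 + 0) | (0 | (0 + 0)) :: ··c··> q9
  q5 = c.c.(0 + 0) | (0 | 0) :: ··c··> q10
  q6 = c.(0 + 0) | (0 | b.0) :: ··b··> q10, ··c··> q11
  q7 = c.(0 + 0) | (a.0 | 0) :: ··a··> q10, ··c··> q12
  q8 = (0 + 0) | (a.0 | b.0 + d.0 | (0 + 0)) :: ··a··> q11, ··b··> q12, ··d··> q13
  q9 = c.(0 + 0) | (0 | (0 + 0)) :: ··c··> q13
  q10 = c.(0 + 0) | (0 | 0) :: ··c··> q14
  q11 = (0 + 0) | (0 | b.0) :: ··b··> q14
  q12 = (0 + 0) | (a.0 | 0) :: ··a··> q14
  q13 = (0 + 0) | (0 | (0 + 0)) :: ·
  q14 = (0 + 0) | (0 | 0) :: ·
Partition-refinement fixed point:
  B0 = {p0, q0}
  B1 = {p4, p5, q4, q5}
  B2 = {p10, p9, q10, q9}
  B3 = {p13, p14, q13, q14}
  B4 = {p3, q3}
  B5 = {p8, q8}
  B6 = {p12, q12}
  B7 = {p11, q11}
  B8 = {p7, q7}
  B9 = {p6, q6}
  B10 = {p2, q2}
  B11 = {p1, q1}
p0 ∈ B0, q0 ∈ B0 → same block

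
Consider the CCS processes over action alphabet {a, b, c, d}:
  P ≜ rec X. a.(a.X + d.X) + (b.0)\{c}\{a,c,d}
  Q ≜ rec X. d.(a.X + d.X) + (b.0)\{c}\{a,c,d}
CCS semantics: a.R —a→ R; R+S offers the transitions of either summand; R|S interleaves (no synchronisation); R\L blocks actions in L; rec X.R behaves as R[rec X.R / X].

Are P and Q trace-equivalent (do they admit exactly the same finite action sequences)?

LTS(P): 3 reachable states
  m0 = rec X. a.(a.X + d.X) + (b.0)\{c}\{a,c,d} | =a=> m1, =b=> m2
  m1 = a.(rec X. a.(a.X + d.X) + (b.0)\{c}\{a,c,d}) + d.(rec X. a.(a.X + d.X) + (b.0)\{c}\{a,c,d}) | =a=> m0, =d=> m0
  m2 = 0\{c}\{a,c,d} | ·
LTS(Q): 3 reachable states
  n0 = rec X. d.(a.X + d.X) + (b.0)\{c}\{a,c,d} | =b=> n1, =d=> n2
  n1 = 0\{c}\{a,c,d} | ·
  n2 = a.(rec X. d.(a.X + d.X) + (b.0)\{c}\{a,c,d}) + d.(rec X. d.(a.X + d.X) + (b.0)\{c}\{a,c,d}) | =a=> n0, =d=> n0
Trace ⟨a⟩ through P, begin at {m0}:
  [1] a ⇒ {m1}
  ✓ P
Trace ⟨a⟩ through Q, begin at {n0}:
  [1] a ⇒ no successor for Q

traces(P) ≠ traces(Q) — witness ⟨a⟩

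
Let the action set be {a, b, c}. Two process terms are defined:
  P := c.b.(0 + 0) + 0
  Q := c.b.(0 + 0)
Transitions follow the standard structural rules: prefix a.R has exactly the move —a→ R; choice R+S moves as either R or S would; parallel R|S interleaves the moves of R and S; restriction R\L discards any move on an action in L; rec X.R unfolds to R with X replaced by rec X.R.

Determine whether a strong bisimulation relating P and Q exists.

Reachable graph of P (3 states):
  s0 = c.b.(0 + 0) + 0 has moves =c=> s1
  s1 = b.(0 + 0) has moves =b=> s2
  s2 = 0 + 0 has moves ∅
Reachable graph of Q (3 states):
  t0 = c.b.(0 + 0) has moves =c=> t1
  t1 = b.(0 + 0) has moves =b=> t2
  t2 = 0 + 0 has moves ∅
Bisimilarity quotient blocks:
  B0 = {s0, t0}
  B1 = {s1, t1}
  B2 = {s2, t2}
s0 ∈ B0, t0 ∈ B0 → same block

YES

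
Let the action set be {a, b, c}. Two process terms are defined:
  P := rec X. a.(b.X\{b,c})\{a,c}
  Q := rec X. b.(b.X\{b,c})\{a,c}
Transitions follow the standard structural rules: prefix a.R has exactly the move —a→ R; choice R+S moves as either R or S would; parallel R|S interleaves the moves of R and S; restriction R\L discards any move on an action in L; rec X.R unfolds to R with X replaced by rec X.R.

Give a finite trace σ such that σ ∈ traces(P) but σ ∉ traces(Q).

LTS(P): 3 reachable states
  p0 = rec X. a.(b.X\{b,c})\{a,c} :: ··a··> p1
  p1 = (b.(rec X. a.(b.X\{b,c})\{a,c})\{b,c})\{a,c} :: ··b··> p2
  p2 = (rec X. a.(b.X\{b,c})\{a,c})\{b,c}\{a,c} :: ∅
LTS(Q): 3 reachable states
  q0 = rec X. b.(b.X\{b,c})\{a,c} :: ··b··> q1
  q1 = (b.(rec X. b.(b.X\{b,c})\{a,c})\{b,c})\{a,c} :: ··b··> q2
  q2 = (rec X. b.(b.X\{b,c})\{a,c})\{b,c}\{a,c} :: ∅
Trace ⟨a⟩ through P, begin at {p0}:
  after a @ step 1: {p1}
  P completes σ.
Trace ⟨a⟩ through Q, begin at {q0}:
  after a @ step 1: ∅ (Q stuck)

a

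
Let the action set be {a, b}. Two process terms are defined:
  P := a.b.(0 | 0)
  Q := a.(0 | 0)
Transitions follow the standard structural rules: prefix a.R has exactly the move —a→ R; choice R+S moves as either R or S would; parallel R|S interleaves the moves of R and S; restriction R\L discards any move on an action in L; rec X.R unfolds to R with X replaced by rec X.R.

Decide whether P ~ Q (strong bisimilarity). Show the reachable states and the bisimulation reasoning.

NO

LTS(P): 3 reachable states
  s0 = a.b.(0 | 0) :: ··a··> s1
  s1 = b.(0 | 0) :: ··b··> s2
  s2 = 0 | 0 :: ·
LTS(Q): 2 reachable states
  t0 = a.(0 | 0) :: ··a··> t1
  t1 = 0 | 0 :: ·
Coarsest stable partition (strong bisimilarity classes):
  B0 = {s0}
  B1 = {s1}
  B2 = {s2, t1}
  B3 = {t0}
s0 ∈ B0, t0 ∈ B3 → different blocks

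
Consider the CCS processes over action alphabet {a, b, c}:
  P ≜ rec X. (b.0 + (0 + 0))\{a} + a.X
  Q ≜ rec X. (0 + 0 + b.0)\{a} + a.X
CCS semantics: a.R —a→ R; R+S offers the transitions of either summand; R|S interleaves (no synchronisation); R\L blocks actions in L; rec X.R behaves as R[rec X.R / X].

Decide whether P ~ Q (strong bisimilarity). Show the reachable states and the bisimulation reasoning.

P's transition system — 2 states:
  p0 = rec X. (b.0 + (0 + 0))\{a} + a.X | ··a··> p0, ··b··> p1
  p1 = 0\{a} | deadlocked
Q's transition system — 2 states:
  q0 = rec X. (0 + 0 + b.0)\{a} + a.X | ··a··> q0, ··b··> q1
  q1 = 0\{a} | deadlocked
Partition-refinement fixed point:
  B0 = {p0, q0}
  B1 = {p1, q1}
p0 ∈ B0, q0 ∈ B0 → same block

bisimilar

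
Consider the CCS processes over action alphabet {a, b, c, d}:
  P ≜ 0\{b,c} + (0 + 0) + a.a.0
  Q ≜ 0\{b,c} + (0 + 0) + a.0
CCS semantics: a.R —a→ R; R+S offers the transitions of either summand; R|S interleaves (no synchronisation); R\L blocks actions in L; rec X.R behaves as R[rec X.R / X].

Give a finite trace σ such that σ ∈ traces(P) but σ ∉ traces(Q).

aa

LTS(P): 3 reachable states
  s0 = 0\{b,c} + (0 + 0) + a.a.0 has moves ··a··> s1
  s1 = a.0 has moves ··a··> s2
  s2 = 0 has moves (no moves)
LTS(Q): 2 reachable states
  t0 = 0\{b,c} + (0 + 0) + a.0 has moves ··a··> t1
  t1 = 0 has moves (no moves)
Trace ⟨aa⟩ through P, begin at {s0}:
  step 1 (a): {s1}
  step 2 (a): {s2}
  ✓ P
Trace ⟨aa⟩ through Q, begin at {t0}:
  step 1 (a): {t1}
  step 2 (a): ∅  — Q cannot continue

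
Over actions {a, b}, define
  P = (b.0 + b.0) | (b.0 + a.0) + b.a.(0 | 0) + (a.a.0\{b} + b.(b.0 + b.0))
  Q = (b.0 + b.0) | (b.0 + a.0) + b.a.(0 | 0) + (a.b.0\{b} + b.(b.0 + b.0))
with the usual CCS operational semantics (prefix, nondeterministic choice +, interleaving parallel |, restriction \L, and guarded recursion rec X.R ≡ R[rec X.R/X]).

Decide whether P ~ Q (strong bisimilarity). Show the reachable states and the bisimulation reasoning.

P ≁ Q

P's transition system — 9 states:
  m0 = (b.0 + b.0) | (b.0 + a.0) + b.a.(0 | 0) + (a.a.0\{b} + b.(b.0 + b.0)) :: =a=> m1, =a=> m2, =b=> m1, =b=> m3, =b=> m4, =b=> m5
  m1 = (b.0 + b.0) | 0 :: =b=> m6
  m2 = a.0\{b} :: =a=> m7
  m3 = 0 | (b.0 + a.0) :: =a=> m6, =b=> m6
  m4 = a.(0 | 0) :: =a=> m6
  m5 = b.0 + b.0 :: =b=> m8
  m6 = 0 | 0 :: ·
  m7 = 0\{b} :: ·
  m8 = 0 :: ·
Q's transition system — 9 states:
  n0 = (b.0 + b.0) | (b.0 + a.0) + b.a.(0 | 0) + (a.b.0\{b} + b.(b.0 + b.0)) :: =a=> n1, =a=> n2, =b=> n1, =b=> n3, =b=> n4, =b=> n5
  n1 = (b.0 + b.0) | 0 :: =b=> n6
  n2 = b.0\{b} :: =b=> n7
  n3 = 0 | (b.0 + a.0) :: =a=> n6, =b=> n6
  n4 = a.(0 | 0) :: =a=> n6
  n5 = b.0 + b.0 :: =b=> n8
  n6 = 0 | 0 :: ·
  n7 = 0\{b} :: ·
  n8 = 0 :: ·
Partition-refinement fixed point:
  B0 = {m0}
  B1 = {m1, m5, n1, n2, n5}
  B2 = {m6, m7, m8, n6, n7, n8}
  B3 = {m3, n3}
  B4 = {m2, m4, n4}
  B5 = {n0}
m0 ∈ B0, n0 ∈ B5 → different blocks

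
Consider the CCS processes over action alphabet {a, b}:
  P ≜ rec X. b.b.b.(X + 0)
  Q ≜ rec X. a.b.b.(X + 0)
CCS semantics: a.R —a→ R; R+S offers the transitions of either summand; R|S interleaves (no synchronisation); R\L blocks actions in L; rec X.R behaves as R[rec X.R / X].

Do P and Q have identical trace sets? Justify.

trace-distinct — witness ⟨b⟩

P's transition system — 4 states:
  s0 = rec X. b.b.b.(X + 0) → —b→ s1
  s1 = b.b.((rec X. b.b.b.(X + 0)) + 0) → —b→ s2
  s2 = b.((rec X. b.b.b.(X + 0)) + 0) → —b→ s3
  s3 = (rec X. b.b.b.(X + 0)) + 0 → —b→ s1
Q's transition system — 4 states:
  t0 = rec X. a.b.b.(X + 0) → —a→ t1
  t1 = b.b.((rec X. a.b.b.(X + 0)) + 0) → —b→ t2
  t2 = b.((rec X. a.b.b.(X + 0)) + 0) → —b→ t3
  t3 = (rec X. a.b.b.(X + 0)) + 0 → —a→ t1
Trace ⟨b⟩ through P, begin at {s0}:
  after b @ step 1: {s1}
  ✓ P
Trace ⟨b⟩ through Q, begin at {t0}:
  after b @ step 1: ∅ (Q stuck)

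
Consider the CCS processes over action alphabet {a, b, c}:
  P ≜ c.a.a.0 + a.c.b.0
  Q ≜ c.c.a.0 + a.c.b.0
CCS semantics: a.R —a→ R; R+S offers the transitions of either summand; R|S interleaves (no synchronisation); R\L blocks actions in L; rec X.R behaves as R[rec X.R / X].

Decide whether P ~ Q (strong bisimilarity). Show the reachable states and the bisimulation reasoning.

LTS(P): 6 reachable states
  p0 = c.a.a.0 + a.c.b.0 :: -a-> p1, -c-> p2
  p1 = c.b.0 :: -c-> p3
  p2 = a.a.0 :: -a-> p4
  p3 = b.0 :: -b-> p5
  p4 = a.0 :: -a-> p5
  p5 = 0 :: (no moves)
LTS(Q): 6 reachable states
  q0 = c.c.a.0 + a.c.b.0 :: -a-> q1, -c-> q2
  q1 = c.b.0 :: -c-> q3
  q2 = c.a.0 :: -c-> q4
  q3 = b.0 :: -b-> q5
  q4 = a.0 :: -a-> q5
  q5 = 0 :: (no moves)
Bisimilarity quotient blocks:
  B0 = {p0}
  B1 = {p2}
  B2 = {p4, q4}
  B3 = {p5, q5}
  B4 = {p1, q1}
  B5 = {p3, q3}
  B6 = {q0}
  B7 = {q2}
p0 ∈ B0, q0 ∈ B6 → different blocks

P ≁ Q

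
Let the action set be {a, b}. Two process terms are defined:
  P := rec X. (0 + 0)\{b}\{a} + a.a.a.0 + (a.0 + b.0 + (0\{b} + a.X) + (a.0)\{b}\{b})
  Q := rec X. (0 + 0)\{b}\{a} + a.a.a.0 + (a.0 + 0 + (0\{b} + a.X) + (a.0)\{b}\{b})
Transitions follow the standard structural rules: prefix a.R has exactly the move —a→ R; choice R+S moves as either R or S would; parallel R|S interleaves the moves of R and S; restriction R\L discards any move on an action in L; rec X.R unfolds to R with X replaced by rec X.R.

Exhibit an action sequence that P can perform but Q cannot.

P's transition system — 5 states:
  m0 = rec X. (0 + 0)\{b}\{a} + a.a.a.0 + (a.0 + b.0 + (0\{b} + a.X) + (a.0)\{b}\{b}) :: —a→ m0, —a→ m1, —a→ m2, —a→ m3, —b→ m1
  m1 = 0 :: ∅
  m2 = 0\{b}\{b} :: ∅
  m3 = a.a.0 :: —a→ m4
  m4 = a.0 :: —a→ m1
Q's transition system — 5 states:
  n0 = rec X. (0 + 0)\{b}\{a} + a.a.a.0 + (a.0 + 0 + (0\{b} + a.X) + (a.0)\{b}\{b}) :: —a→ n0, —a→ n1, —a→ n2, —a→ n3
  n1 = 0 :: ∅
  n2 = 0\{b}\{b} :: ∅
  n3 = a.a.0 :: —a→ n4
  n4 = a.0 :: —a→ n1
Executing b from P (initial set {m0}):
  after b @ step 1: {m1}
  P completes σ.
Executing b from Q (initial set {n0}):
  after b @ step 1: ∅  — Q cannot continue

b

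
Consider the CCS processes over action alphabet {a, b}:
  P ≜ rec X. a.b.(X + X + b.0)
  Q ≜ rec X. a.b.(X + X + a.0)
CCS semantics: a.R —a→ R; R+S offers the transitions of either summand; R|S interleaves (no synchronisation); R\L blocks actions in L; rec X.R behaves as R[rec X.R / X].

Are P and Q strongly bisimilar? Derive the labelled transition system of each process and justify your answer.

NO

LTS(P): 4 reachable states
  u0 = rec X. a.b.(X + X + b.0) → =a=> u1
  u1 = b.((rec X. a.b.(X + X + b.0)) + (rec X. a.b.(X + X + b.0)) + b.0) → =b=> u2
  u2 = (rec X. a.b.(X + X + b.0)) + (rec X. a.b.(X + X + b.0)) + b.0 → =a=> u1, =b=> u3
  u3 = 0 → ∅
LTS(Q): 4 reachable states
  v0 = rec X. a.b.(X + X + a.0) → =a=> v1
  v1 = b.((rec X. a.b.(X + X + a.0)) + (rec X. a.b.(X + X + a.0)) + a.0) → =b=> v2
  v2 = (rec X. a.b.(X + X + a.0)) + (rec X. a.b.(X + X + a.0)) + a.0 → =a=> v1, =a=> v3
  v3 = 0 → ∅
Bisimilarity quotient blocks:
  B0 = {u0}
  B1 = {u1}
  B2 = {u2}
  B3 = {u3, v3}
  B4 = {v0}
  B5 = {v1}
  B6 = {v2}
u0 ∈ B0, v0 ∈ B4 → different blocks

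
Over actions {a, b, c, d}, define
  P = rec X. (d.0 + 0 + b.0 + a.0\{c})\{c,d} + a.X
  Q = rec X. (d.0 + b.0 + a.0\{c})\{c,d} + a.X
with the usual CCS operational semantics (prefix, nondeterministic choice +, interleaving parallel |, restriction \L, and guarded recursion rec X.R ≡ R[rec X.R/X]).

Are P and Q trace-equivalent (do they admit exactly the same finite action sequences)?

trace-equivalent

LTS(P): 3 reachable states
  p0 = rec X. (d.0 + 0 + b.0 + a.0\{c})\{c,d} + a.X → ··a··> p0, ··a··> p1, ··b··> p2
  p1 = 0\{c}\{c,d} → ·
  p2 = 0\{c,d} → ·
LTS(Q): 3 reachable states
  q0 = rec X. (d.0 + b.0 + a.0\{c})\{c,d} + a.X → ··a··> q0, ··a··> q1, ··b··> q2
  q1 = 0\{c}\{c,d} → ·
  q2 = 0\{c,d} → ·
Partition-refinement fixed point:
  B0 = {p0, q0}
  B1 = {p1, p2, q1, q2}
p0 ∈ B0, q0 ∈ B0 → same block
Bisimilar ⇒ trace-equivalent.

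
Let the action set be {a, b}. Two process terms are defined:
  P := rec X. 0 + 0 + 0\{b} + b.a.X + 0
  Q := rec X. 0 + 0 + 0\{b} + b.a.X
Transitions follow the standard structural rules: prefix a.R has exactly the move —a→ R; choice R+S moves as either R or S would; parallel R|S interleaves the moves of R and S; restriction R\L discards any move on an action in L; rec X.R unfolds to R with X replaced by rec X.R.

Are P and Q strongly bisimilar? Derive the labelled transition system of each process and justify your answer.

YES

Reachable graph of P (2 states):
  u0 = rec X. 0 + 0 + 0\{b} + b.a.X + 0 :: ··b··> u1
  u1 = a.(rec X. 0 + 0 + 0\{b} + b.a.X + 0) :: ··a··> u0
Reachable graph of Q (2 states):
  v0 = rec X. 0 + 0 + 0\{b} + b.a.X :: ··b··> v1
  v1 = a.(rec X. 0 + 0 + 0\{b} + b.a.X) :: ··a··> v0
Partition-refinement fixed point:
  B0 = {u0, v0}
  B1 = {u1, v1}
u0 ∈ B0, v0 ∈ B0 → same block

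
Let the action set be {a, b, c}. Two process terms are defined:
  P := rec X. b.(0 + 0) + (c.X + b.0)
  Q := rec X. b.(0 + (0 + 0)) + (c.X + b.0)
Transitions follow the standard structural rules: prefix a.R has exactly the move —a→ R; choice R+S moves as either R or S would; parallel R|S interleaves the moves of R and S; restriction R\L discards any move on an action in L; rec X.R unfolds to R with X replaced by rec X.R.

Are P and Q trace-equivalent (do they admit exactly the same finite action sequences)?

P's transition system — 3 states:
  m0 = rec X. b.(0 + 0) + (c.X + b.0) ⊢ ··b··> m1, ··b··> m2, ··c··> m0
  m1 = 0 ⊢ ·
  m2 = 0 + 0 ⊢ ·
Q's transition system — 3 states:
  n0 = rec X. b.(0 + (0 + 0)) + (c.X + b.0) ⊢ ··b··> n1, ··b··> n2, ··c··> n0
  n1 = 0 ⊢ ·
  n2 = 0 + (0 + 0) ⊢ ·
Coarsest stable partition (strong bisimilarity classes):
  B0 = {m0, n0}
  B1 = {m1, m2, n1, n2}
m0 ∈ B0, n0 ∈ B0 → same block
Bisimilar ⇒ trace-equivalent.

traces(P) = traces(Q)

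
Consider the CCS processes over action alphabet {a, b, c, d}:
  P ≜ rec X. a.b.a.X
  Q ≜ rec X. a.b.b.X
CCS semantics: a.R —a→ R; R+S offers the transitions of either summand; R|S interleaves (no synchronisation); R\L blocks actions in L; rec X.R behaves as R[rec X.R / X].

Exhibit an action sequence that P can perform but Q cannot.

P's transition system — 3 states:
  m0 = rec X. a.b.a.X → ··a··> m1
  m1 = b.a.(rec X. a.b.a.X) → ··b··> m2
  m2 = a.(rec X. a.b.a.X) → ··a··> m0
Q's transition system — 3 states:
  n0 = rec X. a.b.b.X → ··a··> n1
  n1 = b.b.(rec X. a.b.b.X) → ··b··> n2
  n2 = b.(rec X. a.b.b.X) → ··b··> n0
Run σ = ⟨aba⟩ on P: start {m0}
  [1] a ⇒ {m1}
  [2] b ⇒ {m2}
  [3] a ⇒ {m0}
  ✓ P
Run σ = ⟨aba⟩ on Q: start {n0}
  [1] a ⇒ {n1}
  [2] b ⇒ {n2}
  [3] a ⇒ no successor for Q

aba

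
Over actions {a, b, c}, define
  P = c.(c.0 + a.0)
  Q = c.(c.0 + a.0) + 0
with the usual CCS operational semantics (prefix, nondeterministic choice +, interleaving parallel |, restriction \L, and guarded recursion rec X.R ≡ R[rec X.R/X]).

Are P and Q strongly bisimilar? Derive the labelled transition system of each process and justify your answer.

YES

LTS(P): 3 reachable states
  s0 = c.(c.0 + a.0) ⊢ —c→ s1
  s1 = c.0 + a.0 ⊢ —a→ s2, —c→ s2
  s2 = 0 ⊢ (no moves)
LTS(Q): 3 reachable states
  t0 = c.(c.0 + a.0) + 0 ⊢ —c→ t1
  t1 = c.0 + a.0 ⊢ —a→ t2, —c→ t2
  t2 = 0 ⊢ (no moves)
Bisimilarity quotient blocks:
  B0 = {s0, t0}
  B1 = {s1, t1}
  B2 = {s2, t2}
s0 ∈ B0, t0 ∈ B0 → same block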